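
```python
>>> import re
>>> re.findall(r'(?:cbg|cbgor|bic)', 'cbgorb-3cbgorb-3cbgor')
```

['cbg', 'cbg', 'cbg']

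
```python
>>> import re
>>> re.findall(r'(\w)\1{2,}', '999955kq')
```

A backreference is literal: `\1` must see the identical characters the first group matched.
Matches: at [0:4] match '9999', group 1 = '9'.
With a single group, `findall` returns only what that group captured — 1 item.

['9']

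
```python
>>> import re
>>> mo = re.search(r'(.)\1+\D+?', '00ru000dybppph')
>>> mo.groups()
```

('0',)

The match spans [0:3] → '00r'.
Captured: group 1 = '0'.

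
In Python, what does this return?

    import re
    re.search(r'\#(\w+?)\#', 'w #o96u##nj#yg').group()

'#o96u#'

`re.search` tries every starting position until one works.
The match spans [2:8] → '#o96u#'.
Captured: group 1 = 'o96u'.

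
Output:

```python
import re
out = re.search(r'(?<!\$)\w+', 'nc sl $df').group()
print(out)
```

nc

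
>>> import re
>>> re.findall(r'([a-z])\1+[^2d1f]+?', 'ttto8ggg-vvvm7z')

['t', 'g', 'v']

`\1` is not a pattern — it's the concrete string captured by group 1, re-applied verbatim.
One capturing group, so `findall` returns just the captured substring from each match — 3 in all.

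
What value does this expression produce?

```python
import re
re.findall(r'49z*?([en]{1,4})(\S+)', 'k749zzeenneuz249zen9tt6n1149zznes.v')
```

[('eenn', 'euz249zen9tt6n1149zznes.v')]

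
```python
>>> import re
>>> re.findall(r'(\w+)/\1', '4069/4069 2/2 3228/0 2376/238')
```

The backreference `\1` re-matches whatever the first group consumed, character for character.
With a single group, `findall` returns only what that group captured — 2 items.

['4069', '2']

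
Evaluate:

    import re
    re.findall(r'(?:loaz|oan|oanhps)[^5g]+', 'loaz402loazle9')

Since nothing is captured, `findall` lists the 1 matched substring directly.

['loaz402loazle9']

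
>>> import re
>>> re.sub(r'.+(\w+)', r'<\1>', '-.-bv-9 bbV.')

'<V>.'

Pattern: one or more of any character; then one or more of a word character (captured).
Matches: at [0:11] → '-.-bv-9 bbV'.
The replacement refers to a captured group, so each match is rewritten using its own captured text.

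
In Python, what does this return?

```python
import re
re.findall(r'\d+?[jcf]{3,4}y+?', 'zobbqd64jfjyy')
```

The pattern matches one or more of a digit (lazy); then 3 to 4 of one of [jcf], then one or more of the literal 'y' (lazy).
A non-greedy quantifier consumes as few characters as it can — just enough that the remainder of the pattern still matches from where it stops; whatever follows it matches normally.
Scanning left to right: at [6:12] → '64jfjy'.
With no groups in the pattern, `findall` gives back each whole match — 1 here.

['64jfjy']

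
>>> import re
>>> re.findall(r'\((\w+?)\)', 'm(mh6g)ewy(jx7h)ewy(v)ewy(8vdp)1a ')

['mh6g', 'jx7h', 'v', '8vdp']

Matches: at [1:7] match '(mh6g)', group 1 = 'mh6g'; at [10:16] match '(jx7h)', group 1 = 'jx7h'; at [19:22] match '(v)', group 1 = 'v'; at [25:31] match '(8vdp)', group 1 = '8vdp'.
One capturing group, so `findall` returns just the captured substring from each match — 4 in all.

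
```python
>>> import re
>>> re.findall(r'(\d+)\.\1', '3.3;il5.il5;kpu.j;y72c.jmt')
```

['3']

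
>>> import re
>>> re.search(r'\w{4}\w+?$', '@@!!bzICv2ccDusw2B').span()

This matches exactly 4 of a word character; then one or more of a word character (lazy); then anchored at the end.
`re.search` tries every starting position until one works.
The match spans [4:18] → 'bzICv2ccDusw2B'.

(4, 18)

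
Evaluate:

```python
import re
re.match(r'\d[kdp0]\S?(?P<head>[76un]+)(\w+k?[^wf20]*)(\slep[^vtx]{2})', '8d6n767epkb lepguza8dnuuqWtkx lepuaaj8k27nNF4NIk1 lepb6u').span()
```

(0, 35)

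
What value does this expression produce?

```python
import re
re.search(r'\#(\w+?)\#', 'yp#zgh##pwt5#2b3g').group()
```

'#zgh#'

`re.search` tries every starting position until one works.
The match spans [2:7] → '#zgh#'.
Captured: group 1 = 'zgh'.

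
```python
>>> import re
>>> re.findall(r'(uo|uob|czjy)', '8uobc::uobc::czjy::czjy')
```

['uo', 'uo', 'czjy', 'czjy']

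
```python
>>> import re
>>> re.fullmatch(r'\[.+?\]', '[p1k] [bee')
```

None

`fullmatch` succeeds only if the pattern covers the string from start to end.
Here the pattern can't cover the whole string, so the call returns None.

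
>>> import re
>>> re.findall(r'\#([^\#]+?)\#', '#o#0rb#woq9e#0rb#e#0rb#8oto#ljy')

['o', 'woq9e', 'e', '8oto']

Because there's exactly one group, `findall` drops the full match and keeps group 1 from each hit.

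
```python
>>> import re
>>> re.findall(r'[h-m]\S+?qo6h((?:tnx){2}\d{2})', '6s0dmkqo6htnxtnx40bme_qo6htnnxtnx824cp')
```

The pattern matches a character in [h-m], then one or more of a non-whitespace character (lazy); then the literal 'qo', then the literal '6h'; then the literal 'tnx' repeated 2 times, then exactly 2 of a digit (captured).
Scanning left to right: at [4:18] match 'mkqo6htnxtnx40', group 1 = 'tnxtnx40'.
One capturing group, so `findall` returns just the captured substring from the one match — 1 in all.

['tnxtnx40']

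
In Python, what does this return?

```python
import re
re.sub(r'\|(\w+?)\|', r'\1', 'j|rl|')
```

'jrl'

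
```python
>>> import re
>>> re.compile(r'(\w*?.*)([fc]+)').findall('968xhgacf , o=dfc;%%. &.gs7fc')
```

Pattern: zero or more of a word character (lazy), then zero or more of any character (captured); then one or more of one of [fc] (captured).
Multiple groups make `findall` return tuples — one 2-tuple for the one match.

[('968xhgacf , o=dfc;%%. &.gs7f', 'c')]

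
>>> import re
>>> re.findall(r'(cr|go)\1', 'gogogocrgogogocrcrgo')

['go', 'go', 'cr']

`\1` is not a pattern — it's the concrete string captured by group 1, re-applied verbatim.
`findall` collects group 1 from each match (3 total).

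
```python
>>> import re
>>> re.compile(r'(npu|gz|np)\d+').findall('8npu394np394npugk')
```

Scanning left to right: at [1:7] match 'npu394', group 1 = 'npu'; at [7:12] match 'np394', group 1 = 'np'.
`findall` collects group 1 from each match (2 total).

['npu', 'np']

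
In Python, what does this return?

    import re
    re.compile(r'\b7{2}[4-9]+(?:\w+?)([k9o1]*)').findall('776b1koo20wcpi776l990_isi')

This matches a word boundary (`\b`, zero-width); then exactly 2 of a literal '7', then one or more of a character in [4-9]; then one or more of a word character (lazy) (non-capturing group); then zero or more of one of [k9o1] (captured).
With a single group, `findall` returns only what that group captured — 1 item.

['1koo']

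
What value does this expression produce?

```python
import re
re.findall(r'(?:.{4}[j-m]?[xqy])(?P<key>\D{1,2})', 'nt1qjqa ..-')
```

['a ']

Pattern: exactly 4 of any character, then optionally a character in [j-m], then one of [xqy] (non-capturing group); then 1 to 2 of a non-digit (captured as 'key').
Scanning left to right: at [0:8] match 'nt1qjqa ', group 1 = 'a '.
Because there's exactly one group, `findall` drops the full match and keeps group 1 from the one hit.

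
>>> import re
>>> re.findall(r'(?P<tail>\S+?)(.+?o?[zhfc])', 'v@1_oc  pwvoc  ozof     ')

[('v', '@1_oc'), ('p', 'wvoc'), ('o', 'zof')]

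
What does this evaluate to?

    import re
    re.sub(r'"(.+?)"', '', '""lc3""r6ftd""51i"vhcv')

'vhcv'

`sub` substitutes '' at each match site.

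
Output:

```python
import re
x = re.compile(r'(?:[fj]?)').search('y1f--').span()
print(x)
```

(0, 0)

The pattern matches optionally one of [fj] (non-capturing group).
The match spans [0:0] → ''.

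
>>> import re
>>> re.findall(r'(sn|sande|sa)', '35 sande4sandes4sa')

The regex engine tests alternatives in the order written; an earlier branch that matches wins even if a later one would match more.
Walking the string: at [3:8] match 'sande', group 1 = 'sande'; at [9:14] match 'sande', group 1 = 'sande'; at [16:18] match 'sa', group 1 = 'sa'.
Because there's exactly one group, `findall` drops the full match and keeps group 1 from each hit.

['sande', 'sande', 'sa']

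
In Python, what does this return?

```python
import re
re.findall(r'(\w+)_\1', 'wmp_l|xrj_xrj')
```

['xrj']

`\1` has to match the exact text group 1 already captured.
`findall` collects group 1 from the one match (1 total).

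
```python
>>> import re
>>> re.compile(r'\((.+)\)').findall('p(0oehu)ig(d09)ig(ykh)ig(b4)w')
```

Because there's exactly one group, `findall` drops the full match and keeps group 1 from the one hit.

['0oehu)ig(d09)ig(ykh)ig(b4']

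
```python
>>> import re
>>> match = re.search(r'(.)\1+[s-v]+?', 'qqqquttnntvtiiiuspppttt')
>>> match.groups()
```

`\1` is not a pattern — it's the concrete string captured by group 1, re-applied verbatim.
`search` walks the string left to right and returns the first match it finds.
The match spans [0:5] → 'qqqqu'.
Captured: group 1 = 'q'.

('q',)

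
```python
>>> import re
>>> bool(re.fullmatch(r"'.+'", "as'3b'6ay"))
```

False

`re.fullmatch` is like wrapping the pattern in `^…$` (in single-line mode).
Here the pattern can't cover the whole string, so the call returns None, and `bool(None)` is False.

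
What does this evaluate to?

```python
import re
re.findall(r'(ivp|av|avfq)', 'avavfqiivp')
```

['av', 'av', 'ivp']

The regex engine tests alternatives in the order written; an earlier branch that matches wins even if a later one would match more.
Scanning left to right: at [0:2] match 'av', group 1 = 'av'; at [2:4] match 'av', group 1 = 'av'; at [7:10] match 'ivp', group 1 = 'ivp'.
Because there's exactly one group, `findall` drops the full match and keeps group 1 from each hit.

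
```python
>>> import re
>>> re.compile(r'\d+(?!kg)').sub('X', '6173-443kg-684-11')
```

`(?!…)`/`(?<!…)` only lets a position through if the neighbouring text does NOT match; no characters are consumed.
Matches: at [0:4] → '6173'; at [5:7] → '44'; at [11:14] → '684'; at [15:17] → '11'.
Every occurrence is swapped for 'X'.

'X-X3kg-X-X'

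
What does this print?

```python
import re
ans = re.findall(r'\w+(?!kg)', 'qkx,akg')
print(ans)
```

['qkx', 'akg']

The negative lookahead/lookbehind blocks any match where the forbidden context is present.
Scanning left to right: at [0:3] → 'qkx'; at [4:7] → 'akg'.
No capturing groups, so `findall` returns the 2 full match strings.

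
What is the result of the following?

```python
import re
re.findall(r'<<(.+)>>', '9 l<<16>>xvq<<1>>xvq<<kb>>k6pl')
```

['16>>xvq<<1>>xvq<<kb']

`findall` collects group 1 from the one match (1 total).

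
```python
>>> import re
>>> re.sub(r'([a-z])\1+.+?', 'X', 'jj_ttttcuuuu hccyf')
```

'XXXhXf'

`\1` is not a pattern — it's the concrete string captured by group 1, re-applied verbatim.
Matches: at [0:3] → 'jj_'; at [3:8] → 'ttttc'; at [8:13] → 'uuuu '; at [14:17] → 'ccy'.
Each match is replaced by 'X'.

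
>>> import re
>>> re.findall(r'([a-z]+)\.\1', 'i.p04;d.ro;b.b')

['b']

A backreference is literal: `\1` must see the identical characters the first group matched.
With a single group, `findall` returns only what that group captured — 1 item.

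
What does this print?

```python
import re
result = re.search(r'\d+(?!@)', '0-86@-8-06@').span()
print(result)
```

(0, 1)

The negative lookahead/lookbehind blocks any match where the forbidden context is present.
Unlike `match`, `search` isn't anchored — it looks for the pattern anywhere in the string.
The match spans [0:1] → '0'.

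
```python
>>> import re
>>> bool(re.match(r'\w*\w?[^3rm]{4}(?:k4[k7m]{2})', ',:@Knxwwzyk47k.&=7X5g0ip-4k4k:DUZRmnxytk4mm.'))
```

False

Pattern: zero or more of a word character, then optionally a word character; then exactly 4 of any character except [3rm]; then the literal 'k4', then exactly 2 of one of [k7m] (non-capturing group).
`match` is anchored at position 0; if the pattern doesn't fit there, it returns None.
Here position 0 doesn't satisfy it, so the call returns None, and `bool(None)` is False.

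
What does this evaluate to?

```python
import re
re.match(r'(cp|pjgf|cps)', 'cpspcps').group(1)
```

'cp'

`|` is ordered: at each position the engine commits to the first alternative that works.
With `match`, the pattern is implicitly anchored at the beginning.
The match spans [0:2] → 'cp'.
Captured: group 1 = 'cp'.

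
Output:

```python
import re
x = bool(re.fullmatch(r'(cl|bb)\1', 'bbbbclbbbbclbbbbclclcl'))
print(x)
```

False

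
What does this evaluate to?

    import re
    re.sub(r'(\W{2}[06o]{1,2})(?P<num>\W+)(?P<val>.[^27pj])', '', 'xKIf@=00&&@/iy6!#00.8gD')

'xKIf6D'

This matches exactly 2 of a non-word character, then 1 to 2 of one of [06o] (captured); then one or more of a non-word character (captured as 'num'); then any character, then any character except [27pj] (captured as 'val').
Every occurrence is swapped for ''.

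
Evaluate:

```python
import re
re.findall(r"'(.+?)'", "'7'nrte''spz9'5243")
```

Because the quantifier is non-greedy, it stops expanding at the earliest point where the rest of the pattern can succeed.
Walking the string: at [0:3] match "'7'", group 1 = '7'; at [7:14] match "''spz9'", group 1 = "'spz9".
Because there's exactly one group, `findall` drops the full match and keeps group 1 from each hit.

['7', "'spz9"]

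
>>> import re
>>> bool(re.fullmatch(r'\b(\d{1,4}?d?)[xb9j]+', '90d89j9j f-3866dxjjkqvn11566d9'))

False

This matches a word boundary (`\b`, zero-width); then 1 to 4 of a digit (lazy), then optionally the literal 'd' (captured); then one or more of one of [xb9j].
`re.fullmatch` requires the pattern to consume the entire string.
Here the pattern can't cover the whole string, so the call returns None, and `bool(None)` is False.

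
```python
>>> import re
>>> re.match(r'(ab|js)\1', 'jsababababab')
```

None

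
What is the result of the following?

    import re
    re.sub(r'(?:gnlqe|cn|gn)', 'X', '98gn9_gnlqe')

`|` is ordered: at each position the engine commits to the first alternative that works.
`sub` substitutes 'X' at each match site.

'98X9_X'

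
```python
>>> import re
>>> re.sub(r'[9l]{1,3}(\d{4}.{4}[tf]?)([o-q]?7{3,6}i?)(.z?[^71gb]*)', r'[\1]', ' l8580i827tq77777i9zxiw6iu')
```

This matches 1 to 3 of one of [9l]; then exactly 4 of a digit, then exactly 4 of any character, then optionally one of [tf] (captured); then optionally a character in [o-q], then 3 to 6 of the literal '7', then optionally the literal 'i' (captured); then any character, then optionally the literal 'z', then zero or more of any character except [71gb] (captured).
The replacement refers to a captured group, so each match is rewritten using its own captured text.

' [8580i827t]'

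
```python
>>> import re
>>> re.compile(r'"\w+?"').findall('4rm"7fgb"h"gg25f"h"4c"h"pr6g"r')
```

Matches: at [3:9] → '"7fgb"'; at [10:17] → '"gg25f"'; at [18:22] → '"4c"'; at [23:29] → '"pr6g"'.
Since nothing is captured, `findall` lists the 4 matched substrings directly.

['"7fgb"', '"gg25f"', '"4c"', '"pr6g"']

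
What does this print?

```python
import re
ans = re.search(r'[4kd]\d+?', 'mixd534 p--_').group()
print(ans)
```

d5

This matches one of [4kd]; then one or more of a digit (lazy).
The match spans [3:5] → 'd5'.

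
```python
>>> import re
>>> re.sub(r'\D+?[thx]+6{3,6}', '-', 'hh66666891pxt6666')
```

The pattern matches one or more of a non-digit (lazy); then one or more of one of [thx], then 3 to 6 of the literal '6'.
Matches: at [0:7] → 'hh66666'; at [10:17] → 'pxt6666'.
Each match is replaced by '-'.

'-891-'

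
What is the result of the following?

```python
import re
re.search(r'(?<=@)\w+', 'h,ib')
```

Because the assertion is zero-width, the text it checks is not consumed and won't appear in the result.
Here no position works, so the call returns None.

None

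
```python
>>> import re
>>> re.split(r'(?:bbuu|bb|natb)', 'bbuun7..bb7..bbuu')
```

['', 'n7..', '7..', '']

Alternation tries branches left to right and keeps the first one that lets the overall match succeed at that position.
Matches to split on: at [0:4] → 'bbuu'; at [8:10] → 'bb'; at [13:17] → 'bbuu'.
Splitting on the pattern gives 4 pieces.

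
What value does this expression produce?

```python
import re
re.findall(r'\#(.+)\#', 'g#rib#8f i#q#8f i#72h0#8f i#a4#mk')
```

One capturing group, so `findall` returns just the captured substring from the one match — 1 in all.

['rib#8f i#q#8f i#72h0#8f i#a4']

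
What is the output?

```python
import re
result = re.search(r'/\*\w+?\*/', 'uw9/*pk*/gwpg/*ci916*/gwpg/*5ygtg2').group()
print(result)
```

/*pk*/

The match spans [3:9] → '/*pk*/'.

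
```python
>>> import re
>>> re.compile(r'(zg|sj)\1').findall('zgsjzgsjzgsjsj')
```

A backreference is literal: `\1` must see the identical characters the first group matched.
One capturing group, so `findall` returns just the captured substring from the one match — 1 in all.

['sj']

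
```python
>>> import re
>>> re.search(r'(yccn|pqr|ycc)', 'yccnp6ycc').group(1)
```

'yccn'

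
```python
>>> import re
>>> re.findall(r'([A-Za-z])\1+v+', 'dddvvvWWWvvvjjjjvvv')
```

['d', 'W', 'j']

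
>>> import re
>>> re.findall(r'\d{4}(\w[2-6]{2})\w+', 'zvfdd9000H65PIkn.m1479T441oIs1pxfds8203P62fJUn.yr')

With a single group, `findall` returns only what that group captured — 2 items.

['H65', 'T44']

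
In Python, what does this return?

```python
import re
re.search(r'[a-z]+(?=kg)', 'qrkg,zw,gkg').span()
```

(0, 2)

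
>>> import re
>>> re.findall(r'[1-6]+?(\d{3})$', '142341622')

The pattern matches one or more of a character in [1-6] (lazy); then exactly 3 of a digit (captured); then anchored at the end.
Matches: at [0:9] match '142341622', group 1 = '622'.
`findall` collects group 1 from the one match (1 total).

['622']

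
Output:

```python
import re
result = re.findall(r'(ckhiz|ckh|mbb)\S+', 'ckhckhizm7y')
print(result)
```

['ckh']

Walking the string: at [0:11] match 'ckhckhizm7y', group 1 = 'ckh'.
With a single group, `findall` returns only what that group captured — 1 item.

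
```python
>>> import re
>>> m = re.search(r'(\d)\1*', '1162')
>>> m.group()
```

`\1` has to match the exact text group 1 already captured.
`search` walks the string left to right and returns the first match it finds.
The match spans [0:2] → '11'.
Captured: group 1 = '1'.

'11'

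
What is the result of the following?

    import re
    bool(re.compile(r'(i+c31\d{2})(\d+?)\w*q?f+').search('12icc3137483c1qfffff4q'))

False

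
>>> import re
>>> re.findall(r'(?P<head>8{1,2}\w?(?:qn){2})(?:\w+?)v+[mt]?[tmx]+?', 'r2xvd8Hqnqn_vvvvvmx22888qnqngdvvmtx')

Pattern: 1 to 2 of a literal '8', then optionally a word character, then the literal 'qn' repeated 2 times (captured as 'head'); then one or more of a word character (lazy) (non-capturing group); then one or more of the literal 'v', then optionally one of [mt]; then one or more of one of [tmx] (lazy).
Lazy quantifiers expand one character at a time until the remainder of the pattern can match.
Scanning left to right: at [5:19] match '8Hqnqn_vvvvvmx', group 1 = '8Hqnqn'; at [21:34] match '888qnqngdvvmt', group 1 = '888qnqn'.
One capturing group, so `findall` returns just the captured substring from each match — 2 in all.

['8Hqnqn', '888qnqn']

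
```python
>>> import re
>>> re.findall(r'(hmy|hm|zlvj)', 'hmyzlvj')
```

['hmy', 'zlvj']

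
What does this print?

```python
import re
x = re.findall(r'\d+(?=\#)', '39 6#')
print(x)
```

Because the assertion is zero-width, the text it checks is not consumed and won't appear in the result.
`findall` yields the raw match text (1 of them) because the pattern has no groups.

['6']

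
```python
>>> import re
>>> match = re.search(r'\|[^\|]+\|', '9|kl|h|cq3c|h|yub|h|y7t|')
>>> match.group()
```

'|kl|'

The match spans [1:5] → '|kl|'.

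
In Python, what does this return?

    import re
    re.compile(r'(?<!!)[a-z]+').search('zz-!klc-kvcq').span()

(0, 2)

Because the assertion is negative and zero-width, positions next to the forbidden text are skipped.
`search` walks the string left to right and returns the first match it finds.
The match spans [0:2] → 'zz'.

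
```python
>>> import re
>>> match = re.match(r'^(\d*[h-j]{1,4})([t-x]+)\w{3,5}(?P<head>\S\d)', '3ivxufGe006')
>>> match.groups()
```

The match spans [0:11] → '3ivxufGe006'.
Captured: group 1 = '3i', group 2 = 'vxu', group 3 = '06'.

('3i', 'vxu', '06')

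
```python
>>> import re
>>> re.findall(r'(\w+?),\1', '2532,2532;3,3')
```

['2532', '3']

The backreference `\1` re-matches whatever the first group consumed, character for character.
Matches: at [0:9] match '2532,2532', group 1 = '2532'; at [10:13] match '3,3', group 1 = '3'.
One capturing group, so `findall` returns just the captured substring from each match — 2 in all.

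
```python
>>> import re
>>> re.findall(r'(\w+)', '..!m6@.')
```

['m6']

Because there's exactly one group, `findall` drops the full match and keeps group 1 from the one hit.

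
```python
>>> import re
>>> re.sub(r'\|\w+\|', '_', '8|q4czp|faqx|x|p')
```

Matches: at [1:8] → '|q4czp|'; at [12:15] → '|x|'.
`sub` substitutes '_' at each match site.

'8_faqx_p'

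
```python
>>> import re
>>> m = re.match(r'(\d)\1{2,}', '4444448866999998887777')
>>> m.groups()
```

('4',)

The match spans [0:6] → '444444'.
Captured: group 1 = '4'.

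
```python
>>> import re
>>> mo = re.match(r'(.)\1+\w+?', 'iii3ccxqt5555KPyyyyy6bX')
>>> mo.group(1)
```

'i'

A backreference is literal: `\1` must see the identical characters the first group matched.
`match` is anchored at position 0; if the pattern doesn't fit there, it returns None.
The match spans [0:4] → 'iii3'.
Captured: group 1 = 'i'.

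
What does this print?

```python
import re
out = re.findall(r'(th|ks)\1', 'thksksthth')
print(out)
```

`\1` is not a pattern — it's the concrete string captured by group 1, re-applied verbatim.
Matches: at [2:6] match 'ksks', group 1 = 'ks'; at [6:10] match 'thth', group 1 = 'th'.
With a single group, `findall` returns only what that group captured — 2 items.

['ks', 'th']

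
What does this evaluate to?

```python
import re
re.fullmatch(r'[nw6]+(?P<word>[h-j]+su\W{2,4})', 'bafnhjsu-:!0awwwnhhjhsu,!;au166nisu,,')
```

The pattern matches one or more of one of [nw6]; then one or more of a character in [h-j], then the literal 'su', then 2 to 4 of a non-word character (captured as 'word').
`re.fullmatch` requires the pattern to consume the entire string.
Here the string isn't matched end-to-end, so the call returns None.

None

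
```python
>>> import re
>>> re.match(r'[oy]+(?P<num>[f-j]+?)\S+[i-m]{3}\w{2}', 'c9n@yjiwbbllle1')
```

`re.match` only tries the pattern at the start of the string.
Here the pattern fails at index 0, so the call returns None.

None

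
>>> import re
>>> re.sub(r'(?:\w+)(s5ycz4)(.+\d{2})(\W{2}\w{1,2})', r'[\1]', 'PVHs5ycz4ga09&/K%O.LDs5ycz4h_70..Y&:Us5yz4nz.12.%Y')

Pattern: one or more of a word character (non-capturing group); then the literal 's', then the literal '5y', then the literal 'cz4' (captured); then one or more of any character, then exactly 2 of a digit (captured); then exactly 2 of a non-word character, then 1 to 2 of a word character (captured).
Matches: at [0:50] → 'PVHs5ycz4ga09&/K%O.LDs5ycz4h_70..Y&:Us5yz4nz.12.%Y'.
Each match is replaced using the text its own group 1 captured.

'[s5ycz4]'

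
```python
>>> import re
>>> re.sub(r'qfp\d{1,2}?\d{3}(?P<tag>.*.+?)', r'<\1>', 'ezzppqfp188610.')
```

Pattern: the literal 'qfp', then 1 to 2 of a digit (lazy), then exactly 3 of a digit; then zero or more of any character, then one or more of any character (lazy) (captured as 'tag').
Lazy quantifiers expand one character at a time until the remainder of the pattern can match.
Matches: at [5:15] → 'qfp188610.'.
`\1` in the replacement pulls in group 1's text for each match.

'ezzpp<10.>'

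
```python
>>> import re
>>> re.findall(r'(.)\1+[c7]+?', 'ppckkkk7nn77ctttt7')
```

['p', 'k', 'n', 't']

A backreference is literal: `\1` must see the identical characters the first group matched.
`findall` collects group 1 from each match (4 total).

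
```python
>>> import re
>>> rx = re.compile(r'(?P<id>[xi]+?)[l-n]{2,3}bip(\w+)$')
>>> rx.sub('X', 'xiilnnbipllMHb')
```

'X'

Every occurrence is swapped for 'X'.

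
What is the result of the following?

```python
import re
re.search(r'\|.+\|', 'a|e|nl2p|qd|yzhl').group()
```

'|e|nl2p|qd|'

`search` walks the string left to right and returns the first match it finds.
The match spans [1:12] → '|e|nl2p|qd|'.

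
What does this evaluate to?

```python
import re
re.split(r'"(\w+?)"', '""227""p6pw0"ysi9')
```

['"', '227', '', 'p6pw0', 'ysi9']

Matches to split on: at [1:6] → '"227"'; at [6:13] → '"p6pw0"'.
With a capturing group present, the delimiter's captured portion is kept in the result list.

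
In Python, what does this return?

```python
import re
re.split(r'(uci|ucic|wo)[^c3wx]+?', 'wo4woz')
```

['', 'wo', '', 'wo', '']

Because the pattern has a capturing group, `split` also inserts each captured text between the pieces.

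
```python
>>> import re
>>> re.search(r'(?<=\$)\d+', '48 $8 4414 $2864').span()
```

The `(?=…)`/`(?<=…)` assertion just peeks at neighbouring text; it doesn't advance the match position.
`re.search` tries every starting position until one works.
The match spans [4:5] → '8'.

(4, 5)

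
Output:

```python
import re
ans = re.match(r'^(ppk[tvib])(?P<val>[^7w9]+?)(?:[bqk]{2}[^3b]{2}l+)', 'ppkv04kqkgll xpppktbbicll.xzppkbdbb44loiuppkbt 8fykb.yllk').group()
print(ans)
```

ppkv04kqkgll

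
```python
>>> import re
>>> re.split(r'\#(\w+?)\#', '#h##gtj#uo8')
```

['', 'h', '', 'gtj', 'uo8']

Matches to split on: at [0:3] → '#h#'; at [3:8] → '#gtj#'.
`re.split` interleaves the captured-group text with the surrounding fragments.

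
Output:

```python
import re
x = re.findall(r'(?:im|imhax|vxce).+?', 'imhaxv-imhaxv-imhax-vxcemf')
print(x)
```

Alternation tries branches left to right and keeps the first one that lets the overall match succeed at that position.
Scanning left to right: at [0:3] → 'imh'; at [7:10] → 'imh'; at [14:17] → 'imh'; at [20:25] → 'vxcem'.
Since nothing is captured, `findall` lists the 4 matched substrings directly.

['imh', 'imh', 'imh', 'vxcem']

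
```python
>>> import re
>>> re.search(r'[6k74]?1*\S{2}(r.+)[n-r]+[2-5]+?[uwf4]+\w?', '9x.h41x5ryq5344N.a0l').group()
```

'41x5ryq5344N'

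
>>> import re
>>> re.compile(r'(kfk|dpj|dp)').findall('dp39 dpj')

['dp', 'dpj']

Alternation tries branches left to right and keeps the first one that lets the overall match succeed at that position.
Walking the string: at [0:2] match 'dp', group 1 = 'dp'; at [5:8] match 'dpj', group 1 = 'dpj'.
One capturing group, so `findall` returns just the captured substring from each match — 2 in all.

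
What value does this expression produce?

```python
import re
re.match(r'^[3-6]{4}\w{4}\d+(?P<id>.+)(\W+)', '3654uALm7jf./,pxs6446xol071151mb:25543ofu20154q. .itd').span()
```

(0, 50)

The pattern matches anchored at the start of the string; then exactly 4 of a character in [3-6], then exactly 4 of a word character, then one or more of a digit; then one or more of any character (captured as 'id'); then one or more of a non-word character (captured).
`re.match` only tries the pattern at the start of the string.
The match spans [0:50] → '3654uALm7jf./,pxs6446xol071151mb:25543ofu20154q. .'.
Captured: group 1 = 'jf./,pxs6446xol071151mb:25543ofu20154q. ', group 2 = '.'.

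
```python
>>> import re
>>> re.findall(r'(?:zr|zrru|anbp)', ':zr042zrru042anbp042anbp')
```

['zr', 'zr', 'anbp', 'anbp']

The regex engine tests alternatives in the order written; an earlier branch that matches wins even if a later one would match more.
Walking the string: at [1:3] → 'zr'; at [6:8] → 'zr'; at [13:17] → 'anbp'; at [20:24] → 'anbp'.
No capturing groups, so `findall` returns the 4 full match strings.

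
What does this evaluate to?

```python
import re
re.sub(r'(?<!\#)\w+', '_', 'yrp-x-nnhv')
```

'_-_-_'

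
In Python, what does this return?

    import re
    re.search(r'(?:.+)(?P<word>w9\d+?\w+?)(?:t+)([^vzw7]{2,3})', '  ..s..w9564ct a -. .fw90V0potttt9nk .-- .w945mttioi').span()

(0, 52)

The pattern matches one or more of any character (non-capturing group); then the literal 'w9', then one or more of a digit (lazy), then one or more of a word character (lazy) (captured as 'word'); then one or more of a literal 't' (non-capturing group); then 2 to 3 of any character except [vzw7] (captured).
`search` walks the string left to right and returns the first match it finds.
The match spans [0:52] → '  ..s..w9564ct a -. .fw90V0potttt9nk .-- .w945mttioi'.
Captured: group 1 = 'w945m', group 2 = 'ioi'.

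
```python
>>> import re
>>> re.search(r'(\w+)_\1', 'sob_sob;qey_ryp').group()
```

The backreference `\1` re-matches whatever the first group consumed, character for character.
`re.search` tries every starting position until one works.
The match spans [0:7] → 'sob_sob'.
Captured: group 1 = 'sob'.

'sob_sob'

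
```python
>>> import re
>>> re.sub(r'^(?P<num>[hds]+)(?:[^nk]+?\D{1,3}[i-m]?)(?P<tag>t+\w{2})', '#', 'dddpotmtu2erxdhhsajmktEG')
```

Because the quantifier is non-greedy, it stops expanding at the earliest point where the rest of the pattern can succeed.
Each match is replaced by '#'.

'#erxdhhsajmktEG'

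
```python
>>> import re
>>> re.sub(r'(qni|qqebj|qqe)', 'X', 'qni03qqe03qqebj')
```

'X03X03X'

`|` is ordered: at each position the engine commits to the first alternative that works.
Every occurrence is swapped for 'X'.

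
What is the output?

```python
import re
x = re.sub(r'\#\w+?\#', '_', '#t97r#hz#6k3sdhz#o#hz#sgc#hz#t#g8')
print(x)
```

_hz_o_sgc_t#g8

`sub` substitutes '_' at each match site.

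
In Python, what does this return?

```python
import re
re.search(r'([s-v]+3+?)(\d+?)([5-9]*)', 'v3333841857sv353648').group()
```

A `+?`/`*?`/`{m,n}?` starts at its minimum and grows only as far as needed for what follows to match.
The match spans [0:3] → 'v33'.

'v33'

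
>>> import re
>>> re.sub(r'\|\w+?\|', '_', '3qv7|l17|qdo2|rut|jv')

Matches: at [4:9] → '|l17|'; at [13:18] → '|rut|'.
Each match is replaced by '_'.

'3qv7_qdo2_jv'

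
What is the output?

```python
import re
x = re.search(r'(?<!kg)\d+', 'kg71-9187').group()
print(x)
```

`(?!…)`/`(?<!…)` only lets a position through if the neighbouring text does NOT match; no characters are consumed.
The match spans [3:4] → '1'.

1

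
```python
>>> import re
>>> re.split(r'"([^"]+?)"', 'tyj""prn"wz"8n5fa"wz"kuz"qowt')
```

['tyj"', 'prn', 'wz', '8n5fa', 'wz', 'kuz', 'qowt']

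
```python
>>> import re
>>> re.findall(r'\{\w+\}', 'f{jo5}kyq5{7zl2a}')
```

['{jo5}', '{7zl2a}']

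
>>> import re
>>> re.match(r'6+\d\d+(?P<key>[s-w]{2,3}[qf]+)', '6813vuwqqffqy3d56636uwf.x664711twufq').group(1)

'vuwqqffq'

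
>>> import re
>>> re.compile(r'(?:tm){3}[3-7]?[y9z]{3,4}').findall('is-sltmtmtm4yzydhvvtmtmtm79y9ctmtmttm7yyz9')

Pattern: the literal 'tm' repeated 3 times, then optionally a character in [3-7]; then 3 to 4 of one of [y9z].
With no groups in the pattern, `findall` gives back each whole match — 2 here.

['tmtmtm4yzy', 'tmtmtm79y9']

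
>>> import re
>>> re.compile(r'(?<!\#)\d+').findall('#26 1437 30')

`(?!…)`/`(?<!…)` only lets a position through if the neighbouring text does NOT match; no characters are consumed.
Walking the string: at [2:3] → '6'; at [4:8] → '1437'; at [9:11] → '30'.
`findall` yields the raw match text (3 of them) because the pattern has no groups.

['6', '1437', '30']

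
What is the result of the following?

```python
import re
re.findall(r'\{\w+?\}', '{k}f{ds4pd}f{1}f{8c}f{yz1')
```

Matches: at [0:3] → '{k}'; at [4:11] → '{ds4pd}'; at [12:15] → '{1}'; at [16:20] → '{8c}'.
Since nothing is captured, `findall` lists the 4 matched substrings directly.

['{k}', '{ds4pd}', '{1}', '{8c}']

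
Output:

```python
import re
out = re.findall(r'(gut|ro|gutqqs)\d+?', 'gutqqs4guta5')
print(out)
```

['gutqqs']

Walking the string: at [0:7] match 'gutqqs4', group 1 = 'gutqqs'.
With a single group, `findall` returns only what that group captured — 1 item.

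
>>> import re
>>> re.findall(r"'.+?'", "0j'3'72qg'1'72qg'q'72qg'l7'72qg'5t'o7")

A non-greedy quantifier consumes as few characters as it can — just enough that the remainder of the pattern still matches from where it stops; whatever follows it matches normally.
Matches: at [2:5] → "'3'"; at [9:12] → "'1'"; at [16:19] → "'q'"; at [23:27] → "'l7'"; at [31:35] → "'5t'".
No capturing groups, so `findall` returns the 5 full match strings.

["'3'", "'1'", "'q'", "'l7'", "'5t'"]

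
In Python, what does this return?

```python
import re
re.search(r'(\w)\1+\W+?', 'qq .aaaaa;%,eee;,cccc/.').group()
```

'qq '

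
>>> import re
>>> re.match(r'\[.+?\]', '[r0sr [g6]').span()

(0, 10)

`re.match` only tries the pattern at the start of the string.
The match spans [0:10] → '[r0sr [g6]'.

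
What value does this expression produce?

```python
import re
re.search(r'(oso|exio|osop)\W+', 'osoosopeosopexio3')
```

None

Here no position works, so the call returns None.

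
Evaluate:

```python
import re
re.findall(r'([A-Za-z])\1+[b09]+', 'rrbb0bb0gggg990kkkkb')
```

['r', 'g', 'k']

`\1` is not a pattern — it's the concrete string captured by group 1, re-applied verbatim.
Walking the string: at [0:8] match 'rrbb0bb0', group 1 = 'r'; at [8:15] match 'gggg990', group 1 = 'g'; at [15:20] match 'kkkkb', group 1 = 'k'.
`findall` collects group 1 from each match (3 total).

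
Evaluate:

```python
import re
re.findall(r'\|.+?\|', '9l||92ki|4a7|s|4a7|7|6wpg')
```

['||92ki|', '|s|', '|7|']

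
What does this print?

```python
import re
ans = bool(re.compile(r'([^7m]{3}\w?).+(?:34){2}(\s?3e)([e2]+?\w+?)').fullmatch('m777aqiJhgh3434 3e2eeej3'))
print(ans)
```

This matches exactly 3 of any character except [7m], then optionally a word character (captured); then one or more of any character, then the literal '34' repeated 2 times; then optionally whitespace, then the literal '3e' (captured); then one or more of one of [e2] (lazy), then one or more of a word character (lazy) (captured).
`fullmatch` succeeds only if the pattern covers the string from start to end.
Here there's no way to consume every character, so the call returns None, and `bool(None)` is False.

False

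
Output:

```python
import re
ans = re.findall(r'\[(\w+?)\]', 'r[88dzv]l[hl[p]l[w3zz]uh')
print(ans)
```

['88dzv', 'p', 'w3zz']

With a single group, `findall` returns only what that group captured — 3 items.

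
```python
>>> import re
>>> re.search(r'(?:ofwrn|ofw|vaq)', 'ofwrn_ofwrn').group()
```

Branches in `(...|...)` are attempted left-to-right; the first branch that allows the whole pattern to succeed is taken.
`search` walks the string left to right and returns the first match it finds.
The match spans [0:5] → 'ofwrn'.

'ofwrn'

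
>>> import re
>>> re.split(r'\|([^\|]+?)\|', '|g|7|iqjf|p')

['', 'g', '7', 'iqjf', 'p']

With a capturing group present, the delimiter's captured portion is kept in the result list.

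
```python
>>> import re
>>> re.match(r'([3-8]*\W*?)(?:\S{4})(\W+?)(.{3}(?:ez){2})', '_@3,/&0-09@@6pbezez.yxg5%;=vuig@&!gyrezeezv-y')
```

None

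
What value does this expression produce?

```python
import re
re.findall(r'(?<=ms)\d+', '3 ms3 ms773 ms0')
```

['3', '773', '0']

Because the assertion is zero-width, the text it checks is not consumed and won't appear in the result.
Walking the string: at [4:5] → '3'; at [8:11] → '773'; at [14:15] → '0'.
Since nothing is captured, `findall` lists the 3 matched substrings directly.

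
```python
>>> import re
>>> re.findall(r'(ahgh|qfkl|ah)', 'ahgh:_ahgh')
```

['ahgh', 'ahgh']

Alternation isn't longest-match — the leftmost alternative that fits at this position is chosen.
With a single group, `findall` returns only what that group captured — 2 items.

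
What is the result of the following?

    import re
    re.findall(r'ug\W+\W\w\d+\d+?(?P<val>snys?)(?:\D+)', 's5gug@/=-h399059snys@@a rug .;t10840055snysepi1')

['snys']

The pattern matches the literal 'ug', then one or more of a non-word character, then a non-word character; then a word character, then one or more of a digit, then one or more of a digit (lazy); then the literal 'sny', then optionally a literal 's' (captured as 'val'); then one or more of a non-digit (non-capturing group).
Matches: at [3:31] match 'ug@/=-h399059snys@@a rug .;t', group 1 = 'snys'.
One capturing group, so `findall` returns just the captured substring from the one match — 1 in all.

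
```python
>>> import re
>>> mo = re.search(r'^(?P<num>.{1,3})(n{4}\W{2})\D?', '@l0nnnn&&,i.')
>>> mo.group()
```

Pattern: anchored at the start of the string; then 1 to 3 of any character (captured as 'num'); then exactly 4 of a literal 'n', then exactly 2 of a non-word character (captured); then optionally a non-digit.
`search` walks the string left to right and returns the first match it finds.
The match spans [0:10] → '@l0nnnn&&,'.
Captured: group 1 = '@l0', group 2 = 'nnnn&&'.

'@l0nnnn&&,'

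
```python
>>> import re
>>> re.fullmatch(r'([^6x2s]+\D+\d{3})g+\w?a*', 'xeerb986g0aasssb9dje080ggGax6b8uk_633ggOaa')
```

None

For `fullmatch`, every character of the input must be accounted for by the pattern.
Here the pattern can't cover the whole string, so the call returns None.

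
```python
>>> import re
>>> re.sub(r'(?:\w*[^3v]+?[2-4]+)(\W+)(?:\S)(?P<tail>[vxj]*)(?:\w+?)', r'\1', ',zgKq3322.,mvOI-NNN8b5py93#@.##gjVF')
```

This matches zero or more of a word character, then one or more of any character except [3v] (lazy), then one or more of a character in [2-4] (non-capturing group); then one or more of a non-word character (captured); then a non-whitespace character (non-capturing group); then zero or more of one of [vxj] (captured as 'tail'); then one or more of a word character (lazy) (non-capturing group).
With the lazy modifier that quantifier settles for the fewest repetitions that let the rest of the pattern succeed (the atoms after it are unaffected and can still be greedy).
Matches: at [0:14] → ',zgKq3322.,mvO'; at [14:34] → 'I-NNN8b5py93#@.##gjV'.
Each match is replaced using the text its own group 1 captured.

'.,#@.##F'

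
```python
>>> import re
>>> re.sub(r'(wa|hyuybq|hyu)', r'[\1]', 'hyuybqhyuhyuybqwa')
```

'[hyuybq][hyu][hyuybq][wa]'

`|` is ordered: at each position the engine commits to the first alternative that works.
Matches: at [0:6] → 'hyuybq'; at [6:9] → 'hyu'; at [9:15] → 'hyuybq'; at [15:17] → 'wa'.
Each match is replaced using the text its own group 1 captured.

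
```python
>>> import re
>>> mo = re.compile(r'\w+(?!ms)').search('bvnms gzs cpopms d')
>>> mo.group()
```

Because the assertion is negative and zero-width, positions next to the forbidden text are skipped.
Unlike `match`, `search` isn't anchored — it looks for the pattern anywhere in the string.
The match spans [0:5] → 'bvnms'.

'bvnms'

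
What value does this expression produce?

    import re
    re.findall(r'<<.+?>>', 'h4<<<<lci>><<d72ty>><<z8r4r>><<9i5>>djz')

['<<<<lci>>', '<<d72ty>>', '<<z8r4r>>', '<<9i5>>']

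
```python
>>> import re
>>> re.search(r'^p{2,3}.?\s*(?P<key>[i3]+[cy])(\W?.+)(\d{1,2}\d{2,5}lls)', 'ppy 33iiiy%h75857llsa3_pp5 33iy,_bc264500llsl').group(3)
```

'500lls'

The pattern matches anchored at the start of the string; then 2 to 3 of a literal 'p', then optionally any character, then zero or more of whitespace; then one or more of one of [i3], then one of [cy] (captured as 'key'); then optionally a non-word character, then one or more of any character (captured); then 1 to 2 of a digit, then 2 to 5 of a digit, then the literal 'lls' (captured).
`search` walks the string left to right and returns the first match it finds.
The match spans [0:44] → 'ppy 33iiiy%h75857llsa3_pp5 33iy,_bc264500lls'.
Captured: group 1 = '33iiiy', group 2 = '%h75857llsa3_pp5 33iy,_bc264', group 3 = '500lls'.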